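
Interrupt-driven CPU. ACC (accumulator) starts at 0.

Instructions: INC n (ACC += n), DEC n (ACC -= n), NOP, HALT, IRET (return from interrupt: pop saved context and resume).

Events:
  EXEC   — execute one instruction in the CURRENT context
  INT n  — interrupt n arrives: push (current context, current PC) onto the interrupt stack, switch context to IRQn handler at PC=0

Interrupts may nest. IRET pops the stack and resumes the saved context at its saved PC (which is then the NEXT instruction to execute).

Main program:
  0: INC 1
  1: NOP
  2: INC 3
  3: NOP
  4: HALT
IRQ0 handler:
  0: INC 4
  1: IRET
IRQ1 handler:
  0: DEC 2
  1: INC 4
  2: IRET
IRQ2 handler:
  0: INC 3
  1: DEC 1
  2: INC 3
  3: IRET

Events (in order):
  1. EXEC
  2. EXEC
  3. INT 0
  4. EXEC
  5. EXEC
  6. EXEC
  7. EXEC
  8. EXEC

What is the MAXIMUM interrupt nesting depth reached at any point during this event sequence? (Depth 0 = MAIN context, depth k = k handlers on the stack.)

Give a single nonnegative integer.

Answer: 1

Derivation:
Event 1 (EXEC): [MAIN] PC=0: INC 1 -> ACC=1 [depth=0]
Event 2 (EXEC): [MAIN] PC=1: NOP [depth=0]
Event 3 (INT 0): INT 0 arrives: push (MAIN, PC=2), enter IRQ0 at PC=0 (depth now 1) [depth=1]
Event 4 (EXEC): [IRQ0] PC=0: INC 4 -> ACC=5 [depth=1]
Event 5 (EXEC): [IRQ0] PC=1: IRET -> resume MAIN at PC=2 (depth now 0) [depth=0]
Event 6 (EXEC): [MAIN] PC=2: INC 3 -> ACC=8 [depth=0]
Event 7 (EXEC): [MAIN] PC=3: NOP [depth=0]
Event 8 (EXEC): [MAIN] PC=4: HALT [depth=0]
Max depth observed: 1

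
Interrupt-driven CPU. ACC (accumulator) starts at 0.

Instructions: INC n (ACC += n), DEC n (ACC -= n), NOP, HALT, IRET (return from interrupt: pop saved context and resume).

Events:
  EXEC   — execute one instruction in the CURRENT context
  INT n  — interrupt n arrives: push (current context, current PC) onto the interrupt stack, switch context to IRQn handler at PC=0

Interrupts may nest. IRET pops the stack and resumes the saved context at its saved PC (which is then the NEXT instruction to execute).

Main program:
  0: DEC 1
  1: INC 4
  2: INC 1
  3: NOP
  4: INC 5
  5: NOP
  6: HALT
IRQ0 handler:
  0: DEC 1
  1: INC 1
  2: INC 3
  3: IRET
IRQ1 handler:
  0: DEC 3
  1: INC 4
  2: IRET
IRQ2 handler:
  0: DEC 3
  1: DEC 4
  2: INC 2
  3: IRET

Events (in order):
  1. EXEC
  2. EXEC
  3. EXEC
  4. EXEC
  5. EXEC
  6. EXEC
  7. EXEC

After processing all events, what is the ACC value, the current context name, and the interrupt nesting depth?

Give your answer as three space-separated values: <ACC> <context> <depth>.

Event 1 (EXEC): [MAIN] PC=0: DEC 1 -> ACC=-1
Event 2 (EXEC): [MAIN] PC=1: INC 4 -> ACC=3
Event 3 (EXEC): [MAIN] PC=2: INC 1 -> ACC=4
Event 4 (EXEC): [MAIN] PC=3: NOP
Event 5 (EXEC): [MAIN] PC=4: INC 5 -> ACC=9
Event 6 (EXEC): [MAIN] PC=5: NOP
Event 7 (EXEC): [MAIN] PC=6: HALT

Answer: 9 MAIN 0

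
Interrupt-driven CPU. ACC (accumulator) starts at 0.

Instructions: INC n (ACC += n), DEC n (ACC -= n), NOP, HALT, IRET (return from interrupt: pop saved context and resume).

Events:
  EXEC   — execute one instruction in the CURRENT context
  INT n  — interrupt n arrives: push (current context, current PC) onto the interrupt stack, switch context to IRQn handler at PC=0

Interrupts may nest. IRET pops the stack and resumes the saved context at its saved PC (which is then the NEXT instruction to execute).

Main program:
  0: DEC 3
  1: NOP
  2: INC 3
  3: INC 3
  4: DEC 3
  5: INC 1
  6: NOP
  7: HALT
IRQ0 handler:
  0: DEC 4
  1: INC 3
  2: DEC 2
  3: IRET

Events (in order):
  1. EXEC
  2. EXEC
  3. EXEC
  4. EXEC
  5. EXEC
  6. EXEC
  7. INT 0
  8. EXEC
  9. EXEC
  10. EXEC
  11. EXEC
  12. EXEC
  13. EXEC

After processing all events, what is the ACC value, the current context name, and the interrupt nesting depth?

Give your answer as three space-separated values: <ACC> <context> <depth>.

Answer: -2 MAIN 0

Derivation:
Event 1 (EXEC): [MAIN] PC=0: DEC 3 -> ACC=-3
Event 2 (EXEC): [MAIN] PC=1: NOP
Event 3 (EXEC): [MAIN] PC=2: INC 3 -> ACC=0
Event 4 (EXEC): [MAIN] PC=3: INC 3 -> ACC=3
Event 5 (EXEC): [MAIN] PC=4: DEC 3 -> ACC=0
Event 6 (EXEC): [MAIN] PC=5: INC 1 -> ACC=1
Event 7 (INT 0): INT 0 arrives: push (MAIN, PC=6), enter IRQ0 at PC=0 (depth now 1)
Event 8 (EXEC): [IRQ0] PC=0: DEC 4 -> ACC=-3
Event 9 (EXEC): [IRQ0] PC=1: INC 3 -> ACC=0
Event 10 (EXEC): [IRQ0] PC=2: DEC 2 -> ACC=-2
Event 11 (EXEC): [IRQ0] PC=3: IRET -> resume MAIN at PC=6 (depth now 0)
Event 12 (EXEC): [MAIN] PC=6: NOP
Event 13 (EXEC): [MAIN] PC=7: HALT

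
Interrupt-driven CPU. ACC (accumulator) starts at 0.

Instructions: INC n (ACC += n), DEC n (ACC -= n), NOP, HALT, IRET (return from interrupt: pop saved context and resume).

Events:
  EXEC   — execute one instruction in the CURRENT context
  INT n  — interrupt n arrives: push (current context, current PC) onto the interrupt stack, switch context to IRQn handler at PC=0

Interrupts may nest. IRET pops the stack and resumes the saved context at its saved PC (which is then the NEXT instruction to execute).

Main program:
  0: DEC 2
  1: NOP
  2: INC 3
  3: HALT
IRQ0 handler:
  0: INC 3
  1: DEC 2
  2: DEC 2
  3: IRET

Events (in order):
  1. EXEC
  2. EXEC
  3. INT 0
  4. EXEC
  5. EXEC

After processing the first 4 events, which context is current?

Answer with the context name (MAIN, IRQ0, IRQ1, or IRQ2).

Answer: IRQ0

Derivation:
Event 1 (EXEC): [MAIN] PC=0: DEC 2 -> ACC=-2
Event 2 (EXEC): [MAIN] PC=1: NOP
Event 3 (INT 0): INT 0 arrives: push (MAIN, PC=2), enter IRQ0 at PC=0 (depth now 1)
Event 4 (EXEC): [IRQ0] PC=0: INC 3 -> ACC=1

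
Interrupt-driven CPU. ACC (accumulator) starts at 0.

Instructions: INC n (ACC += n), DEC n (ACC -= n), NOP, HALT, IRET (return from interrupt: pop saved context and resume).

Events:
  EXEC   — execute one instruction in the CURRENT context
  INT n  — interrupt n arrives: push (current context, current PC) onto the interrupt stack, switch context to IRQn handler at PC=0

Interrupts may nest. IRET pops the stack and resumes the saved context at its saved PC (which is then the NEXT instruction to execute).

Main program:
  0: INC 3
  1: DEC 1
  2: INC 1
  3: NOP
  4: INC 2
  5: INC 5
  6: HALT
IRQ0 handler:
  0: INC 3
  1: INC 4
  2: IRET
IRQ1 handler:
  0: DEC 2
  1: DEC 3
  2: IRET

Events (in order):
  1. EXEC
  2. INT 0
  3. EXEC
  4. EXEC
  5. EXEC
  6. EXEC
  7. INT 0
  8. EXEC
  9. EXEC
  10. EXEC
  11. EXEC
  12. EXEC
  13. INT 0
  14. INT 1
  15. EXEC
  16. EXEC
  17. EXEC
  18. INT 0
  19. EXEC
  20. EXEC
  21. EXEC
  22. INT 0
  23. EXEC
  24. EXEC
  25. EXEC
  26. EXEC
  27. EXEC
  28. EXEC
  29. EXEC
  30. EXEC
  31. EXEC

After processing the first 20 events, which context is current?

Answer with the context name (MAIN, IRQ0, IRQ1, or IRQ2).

Event 1 (EXEC): [MAIN] PC=0: INC 3 -> ACC=3
Event 2 (INT 0): INT 0 arrives: push (MAIN, PC=1), enter IRQ0 at PC=0 (depth now 1)
Event 3 (EXEC): [IRQ0] PC=0: INC 3 -> ACC=6
Event 4 (EXEC): [IRQ0] PC=1: INC 4 -> ACC=10
Event 5 (EXEC): [IRQ0] PC=2: IRET -> resume MAIN at PC=1 (depth now 0)
Event 6 (EXEC): [MAIN] PC=1: DEC 1 -> ACC=9
Event 7 (INT 0): INT 0 arrives: push (MAIN, PC=2), enter IRQ0 at PC=0 (depth now 1)
Event 8 (EXEC): [IRQ0] PC=0: INC 3 -> ACC=12
Event 9 (EXEC): [IRQ0] PC=1: INC 4 -> ACC=16
Event 10 (EXEC): [IRQ0] PC=2: IRET -> resume MAIN at PC=2 (depth now 0)
Event 11 (EXEC): [MAIN] PC=2: INC 1 -> ACC=17
Event 12 (EXEC): [MAIN] PC=3: NOP
Event 13 (INT 0): INT 0 arrives: push (MAIN, PC=4), enter IRQ0 at PC=0 (depth now 1)
Event 14 (INT 1): INT 1 arrives: push (IRQ0, PC=0), enter IRQ1 at PC=0 (depth now 2)
Event 15 (EXEC): [IRQ1] PC=0: DEC 2 -> ACC=15
Event 16 (EXEC): [IRQ1] PC=1: DEC 3 -> ACC=12
Event 17 (EXEC): [IRQ1] PC=2: IRET -> resume IRQ0 at PC=0 (depth now 1)
Event 18 (INT 0): INT 0 arrives: push (IRQ0, PC=0), enter IRQ0 at PC=0 (depth now 2)
Event 19 (EXEC): [IRQ0] PC=0: INC 3 -> ACC=15
Event 20 (EXEC): [IRQ0] PC=1: INC 4 -> ACC=19

Answer: IRQ0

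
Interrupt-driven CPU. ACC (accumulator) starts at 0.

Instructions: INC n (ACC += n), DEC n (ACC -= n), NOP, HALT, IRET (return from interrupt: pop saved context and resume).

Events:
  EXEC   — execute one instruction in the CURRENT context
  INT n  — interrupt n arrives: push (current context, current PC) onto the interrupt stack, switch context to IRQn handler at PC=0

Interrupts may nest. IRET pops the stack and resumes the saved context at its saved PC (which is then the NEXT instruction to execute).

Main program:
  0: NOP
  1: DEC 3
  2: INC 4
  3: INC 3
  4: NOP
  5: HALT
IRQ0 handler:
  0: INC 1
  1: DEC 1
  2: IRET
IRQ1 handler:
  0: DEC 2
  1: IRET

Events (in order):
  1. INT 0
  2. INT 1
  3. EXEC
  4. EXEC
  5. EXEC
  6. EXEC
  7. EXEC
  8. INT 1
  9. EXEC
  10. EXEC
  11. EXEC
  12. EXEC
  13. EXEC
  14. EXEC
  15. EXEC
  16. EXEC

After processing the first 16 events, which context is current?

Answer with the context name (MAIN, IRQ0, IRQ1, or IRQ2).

Answer: MAIN

Derivation:
Event 1 (INT 0): INT 0 arrives: push (MAIN, PC=0), enter IRQ0 at PC=0 (depth now 1)
Event 2 (INT 1): INT 1 arrives: push (IRQ0, PC=0), enter IRQ1 at PC=0 (depth now 2)
Event 3 (EXEC): [IRQ1] PC=0: DEC 2 -> ACC=-2
Event 4 (EXEC): [IRQ1] PC=1: IRET -> resume IRQ0 at PC=0 (depth now 1)
Event 5 (EXEC): [IRQ0] PC=0: INC 1 -> ACC=-1
Event 6 (EXEC): [IRQ0] PC=1: DEC 1 -> ACC=-2
Event 7 (EXEC): [IRQ0] PC=2: IRET -> resume MAIN at PC=0 (depth now 0)
Event 8 (INT 1): INT 1 arrives: push (MAIN, PC=0), enter IRQ1 at PC=0 (depth now 1)
Event 9 (EXEC): [IRQ1] PC=0: DEC 2 -> ACC=-4
Event 10 (EXEC): [IRQ1] PC=1: IRET -> resume MAIN at PC=0 (depth now 0)
Event 11 (EXEC): [MAIN] PC=0: NOP
Event 12 (EXEC): [MAIN] PC=1: DEC 3 -> ACC=-7
Event 13 (EXEC): [MAIN] PC=2: INC 4 -> ACC=-3
Event 14 (EXEC): [MAIN] PC=3: INC 3 -> ACC=0
Event 15 (EXEC): [MAIN] PC=4: NOP
Event 16 (EXEC): [MAIN] PC=5: HALT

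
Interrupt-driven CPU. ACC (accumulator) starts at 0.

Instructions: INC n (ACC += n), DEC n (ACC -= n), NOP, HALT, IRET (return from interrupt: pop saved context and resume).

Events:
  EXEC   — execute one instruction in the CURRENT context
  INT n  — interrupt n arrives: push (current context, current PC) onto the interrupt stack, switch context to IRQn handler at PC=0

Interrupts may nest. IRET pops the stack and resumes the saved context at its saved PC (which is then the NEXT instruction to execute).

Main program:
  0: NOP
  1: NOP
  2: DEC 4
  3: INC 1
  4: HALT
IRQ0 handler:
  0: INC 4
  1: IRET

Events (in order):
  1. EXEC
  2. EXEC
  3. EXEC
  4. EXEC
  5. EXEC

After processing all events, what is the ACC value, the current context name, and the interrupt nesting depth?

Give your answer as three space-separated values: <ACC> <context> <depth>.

Answer: -3 MAIN 0

Derivation:
Event 1 (EXEC): [MAIN] PC=0: NOP
Event 2 (EXEC): [MAIN] PC=1: NOP
Event 3 (EXEC): [MAIN] PC=2: DEC 4 -> ACC=-4
Event 4 (EXEC): [MAIN] PC=3: INC 1 -> ACC=-3
Event 5 (EXEC): [MAIN] PC=4: HALT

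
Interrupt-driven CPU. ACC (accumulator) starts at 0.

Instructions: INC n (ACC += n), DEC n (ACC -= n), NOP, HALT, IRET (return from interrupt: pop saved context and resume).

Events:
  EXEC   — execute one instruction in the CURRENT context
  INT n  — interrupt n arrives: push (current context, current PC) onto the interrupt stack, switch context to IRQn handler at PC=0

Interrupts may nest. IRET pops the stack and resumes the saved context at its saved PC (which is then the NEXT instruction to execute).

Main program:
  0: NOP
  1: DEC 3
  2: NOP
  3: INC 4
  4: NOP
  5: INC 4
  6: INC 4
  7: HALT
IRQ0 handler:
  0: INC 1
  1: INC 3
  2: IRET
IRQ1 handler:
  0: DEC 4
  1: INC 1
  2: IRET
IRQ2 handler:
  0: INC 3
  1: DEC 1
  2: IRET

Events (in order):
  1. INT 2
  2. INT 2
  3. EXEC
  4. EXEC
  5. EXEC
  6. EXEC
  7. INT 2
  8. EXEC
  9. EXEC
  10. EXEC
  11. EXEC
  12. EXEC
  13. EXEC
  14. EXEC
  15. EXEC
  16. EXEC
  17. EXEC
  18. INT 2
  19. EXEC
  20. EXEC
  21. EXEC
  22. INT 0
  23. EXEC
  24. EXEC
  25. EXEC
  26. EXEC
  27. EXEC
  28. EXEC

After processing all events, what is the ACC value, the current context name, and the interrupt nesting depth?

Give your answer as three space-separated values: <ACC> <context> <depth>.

Answer: 21 MAIN 0

Derivation:
Event 1 (INT 2): INT 2 arrives: push (MAIN, PC=0), enter IRQ2 at PC=0 (depth now 1)
Event 2 (INT 2): INT 2 arrives: push (IRQ2, PC=0), enter IRQ2 at PC=0 (depth now 2)
Event 3 (EXEC): [IRQ2] PC=0: INC 3 -> ACC=3
Event 4 (EXEC): [IRQ2] PC=1: DEC 1 -> ACC=2
Event 5 (EXEC): [IRQ2] PC=2: IRET -> resume IRQ2 at PC=0 (depth now 1)
Event 6 (EXEC): [IRQ2] PC=0: INC 3 -> ACC=5
Event 7 (INT 2): INT 2 arrives: push (IRQ2, PC=1), enter IRQ2 at PC=0 (depth now 2)
Event 8 (EXEC): [IRQ2] PC=0: INC 3 -> ACC=8
Event 9 (EXEC): [IRQ2] PC=1: DEC 1 -> ACC=7
Event 10 (EXEC): [IRQ2] PC=2: IRET -> resume IRQ2 at PC=1 (depth now 1)
Event 11 (EXEC): [IRQ2] PC=1: DEC 1 -> ACC=6
Event 12 (EXEC): [IRQ2] PC=2: IRET -> resume MAIN at PC=0 (depth now 0)
Event 13 (EXEC): [MAIN] PC=0: NOP
Event 14 (EXEC): [MAIN] PC=1: DEC 3 -> ACC=3
Event 15 (EXEC): [MAIN] PC=2: NOP
Event 16 (EXEC): [MAIN] PC=3: INC 4 -> ACC=7
Event 17 (EXEC): [MAIN] PC=4: NOP
Event 18 (INT 2): INT 2 arrives: push (MAIN, PC=5), enter IRQ2 at PC=0 (depth now 1)
Event 19 (EXEC): [IRQ2] PC=0: INC 3 -> ACC=10
Event 20 (EXEC): [IRQ2] PC=1: DEC 1 -> ACC=9
Event 21 (EXEC): [IRQ2] PC=2: IRET -> resume MAIN at PC=5 (depth now 0)
Event 22 (INT 0): INT 0 arrives: push (MAIN, PC=5), enter IRQ0 at PC=0 (depth now 1)
Event 23 (EXEC): [IRQ0] PC=0: INC 1 -> ACC=10
Event 24 (EXEC): [IRQ0] PC=1: INC 3 -> ACC=13
Event 25 (EXEC): [IRQ0] PC=2: IRET -> resume MAIN at PC=5 (depth now 0)
Event 26 (EXEC): [MAIN] PC=5: INC 4 -> ACC=17
Event 27 (EXEC): [MAIN] PC=6: INC 4 -> ACC=21
Event 28 (EXEC): [MAIN] PC=7: HALT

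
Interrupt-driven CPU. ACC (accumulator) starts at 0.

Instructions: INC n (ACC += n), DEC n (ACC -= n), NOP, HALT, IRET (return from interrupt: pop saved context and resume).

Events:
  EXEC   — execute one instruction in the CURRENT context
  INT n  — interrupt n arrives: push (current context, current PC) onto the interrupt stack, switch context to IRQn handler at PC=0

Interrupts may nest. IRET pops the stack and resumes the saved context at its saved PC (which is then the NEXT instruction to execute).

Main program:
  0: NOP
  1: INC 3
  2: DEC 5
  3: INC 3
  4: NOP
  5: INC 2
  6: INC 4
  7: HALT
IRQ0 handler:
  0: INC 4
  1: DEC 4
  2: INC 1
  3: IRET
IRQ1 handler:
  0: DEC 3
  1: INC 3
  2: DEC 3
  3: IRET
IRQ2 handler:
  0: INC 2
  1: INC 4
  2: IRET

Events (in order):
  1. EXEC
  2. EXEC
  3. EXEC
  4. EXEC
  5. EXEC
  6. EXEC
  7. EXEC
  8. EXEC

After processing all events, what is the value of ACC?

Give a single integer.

Event 1 (EXEC): [MAIN] PC=0: NOP
Event 2 (EXEC): [MAIN] PC=1: INC 3 -> ACC=3
Event 3 (EXEC): [MAIN] PC=2: DEC 5 -> ACC=-2
Event 4 (EXEC): [MAIN] PC=3: INC 3 -> ACC=1
Event 5 (EXEC): [MAIN] PC=4: NOP
Event 6 (EXEC): [MAIN] PC=5: INC 2 -> ACC=3
Event 7 (EXEC): [MAIN] PC=6: INC 4 -> ACC=7
Event 8 (EXEC): [MAIN] PC=7: HALT

Answer: 7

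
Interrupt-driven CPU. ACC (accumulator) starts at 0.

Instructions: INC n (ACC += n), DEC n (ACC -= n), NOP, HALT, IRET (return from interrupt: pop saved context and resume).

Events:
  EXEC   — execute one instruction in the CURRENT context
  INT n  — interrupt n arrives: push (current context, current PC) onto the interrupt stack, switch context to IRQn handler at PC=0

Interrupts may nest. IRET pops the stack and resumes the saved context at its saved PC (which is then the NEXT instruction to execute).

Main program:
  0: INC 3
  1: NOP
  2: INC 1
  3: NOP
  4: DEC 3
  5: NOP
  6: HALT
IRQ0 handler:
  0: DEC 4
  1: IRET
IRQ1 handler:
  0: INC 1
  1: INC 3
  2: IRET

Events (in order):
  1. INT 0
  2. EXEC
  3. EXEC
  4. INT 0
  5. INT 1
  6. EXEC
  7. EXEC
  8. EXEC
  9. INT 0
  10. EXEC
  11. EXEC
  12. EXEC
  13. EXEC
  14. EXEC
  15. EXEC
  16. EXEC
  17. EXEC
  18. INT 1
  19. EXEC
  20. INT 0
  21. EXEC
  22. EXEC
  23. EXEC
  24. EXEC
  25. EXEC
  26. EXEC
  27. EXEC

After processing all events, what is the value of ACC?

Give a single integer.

Answer: -7

Derivation:
Event 1 (INT 0): INT 0 arrives: push (MAIN, PC=0), enter IRQ0 at PC=0 (depth now 1)
Event 2 (EXEC): [IRQ0] PC=0: DEC 4 -> ACC=-4
Event 3 (EXEC): [IRQ0] PC=1: IRET -> resume MAIN at PC=0 (depth now 0)
Event 4 (INT 0): INT 0 arrives: push (MAIN, PC=0), enter IRQ0 at PC=0 (depth now 1)
Event 5 (INT 1): INT 1 arrives: push (IRQ0, PC=0), enter IRQ1 at PC=0 (depth now 2)
Event 6 (EXEC): [IRQ1] PC=0: INC 1 -> ACC=-3
Event 7 (EXEC): [IRQ1] PC=1: INC 3 -> ACC=0
Event 8 (EXEC): [IRQ1] PC=2: IRET -> resume IRQ0 at PC=0 (depth now 1)
Event 9 (INT 0): INT 0 arrives: push (IRQ0, PC=0), enter IRQ0 at PC=0 (depth now 2)
Event 10 (EXEC): [IRQ0] PC=0: DEC 4 -> ACC=-4
Event 11 (EXEC): [IRQ0] PC=1: IRET -> resume IRQ0 at PC=0 (depth now 1)
Event 12 (EXEC): [IRQ0] PC=0: DEC 4 -> ACC=-8
Event 13 (EXEC): [IRQ0] PC=1: IRET -> resume MAIN at PC=0 (depth now 0)
Event 14 (EXEC): [MAIN] PC=0: INC 3 -> ACC=-5
Event 15 (EXEC): [MAIN] PC=1: NOP
Event 16 (EXEC): [MAIN] PC=2: INC 1 -> ACC=-4
Event 17 (EXEC): [MAIN] PC=3: NOP
Event 18 (INT 1): INT 1 arrives: push (MAIN, PC=4), enter IRQ1 at PC=0 (depth now 1)
Event 19 (EXEC): [IRQ1] PC=0: INC 1 -> ACC=-3
Event 20 (INT 0): INT 0 arrives: push (IRQ1, PC=1), enter IRQ0 at PC=0 (depth now 2)
Event 21 (EXEC): [IRQ0] PC=0: DEC 4 -> ACC=-7
Event 22 (EXEC): [IRQ0] PC=1: IRET -> resume IRQ1 at PC=1 (depth now 1)
Event 23 (EXEC): [IRQ1] PC=1: INC 3 -> ACC=-4
Event 24 (EXEC): [IRQ1] PC=2: IRET -> resume MAIN at PC=4 (depth now 0)
Event 25 (EXEC): [MAIN] PC=4: DEC 3 -> ACC=-7
Event 26 (EXEC): [MAIN] PC=5: NOP
Event 27 (EXEC): [MAIN] PC=6: HALT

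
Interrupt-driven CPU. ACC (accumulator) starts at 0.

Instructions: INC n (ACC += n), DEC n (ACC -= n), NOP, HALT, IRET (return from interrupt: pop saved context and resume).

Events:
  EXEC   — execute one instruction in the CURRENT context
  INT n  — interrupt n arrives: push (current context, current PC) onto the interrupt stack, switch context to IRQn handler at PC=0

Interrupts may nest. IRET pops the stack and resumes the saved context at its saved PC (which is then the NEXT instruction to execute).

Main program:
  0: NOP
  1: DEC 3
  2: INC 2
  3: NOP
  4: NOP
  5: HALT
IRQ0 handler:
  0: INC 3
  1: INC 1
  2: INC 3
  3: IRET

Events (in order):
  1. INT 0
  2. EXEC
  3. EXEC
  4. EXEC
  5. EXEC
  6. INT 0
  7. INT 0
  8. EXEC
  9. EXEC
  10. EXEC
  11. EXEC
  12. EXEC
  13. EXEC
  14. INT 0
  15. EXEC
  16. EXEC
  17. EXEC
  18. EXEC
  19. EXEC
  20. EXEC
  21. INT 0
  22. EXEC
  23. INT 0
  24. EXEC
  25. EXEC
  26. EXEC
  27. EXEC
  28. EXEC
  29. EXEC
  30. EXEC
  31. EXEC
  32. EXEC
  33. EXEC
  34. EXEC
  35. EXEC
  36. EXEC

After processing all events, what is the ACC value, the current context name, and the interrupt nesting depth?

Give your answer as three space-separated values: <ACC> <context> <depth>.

Event 1 (INT 0): INT 0 arrives: push (MAIN, PC=0), enter IRQ0 at PC=0 (depth now 1)
Event 2 (EXEC): [IRQ0] PC=0: INC 3 -> ACC=3
Event 3 (EXEC): [IRQ0] PC=1: INC 1 -> ACC=4
Event 4 (EXEC): [IRQ0] PC=2: INC 3 -> ACC=7
Event 5 (EXEC): [IRQ0] PC=3: IRET -> resume MAIN at PC=0 (depth now 0)
Event 6 (INT 0): INT 0 arrives: push (MAIN, PC=0), enter IRQ0 at PC=0 (depth now 1)
Event 7 (INT 0): INT 0 arrives: push (IRQ0, PC=0), enter IRQ0 at PC=0 (depth now 2)
Event 8 (EXEC): [IRQ0] PC=0: INC 3 -> ACC=10
Event 9 (EXEC): [IRQ0] PC=1: INC 1 -> ACC=11
Event 10 (EXEC): [IRQ0] PC=2: INC 3 -> ACC=14
Event 11 (EXEC): [IRQ0] PC=3: IRET -> resume IRQ0 at PC=0 (depth now 1)
Event 12 (EXEC): [IRQ0] PC=0: INC 3 -> ACC=17
Event 13 (EXEC): [IRQ0] PC=1: INC 1 -> ACC=18
Event 14 (INT 0): INT 0 arrives: push (IRQ0, PC=2), enter IRQ0 at PC=0 (depth now 2)
Event 15 (EXEC): [IRQ0] PC=0: INC 3 -> ACC=21
Event 16 (EXEC): [IRQ0] PC=1: INC 1 -> ACC=22
Event 17 (EXEC): [IRQ0] PC=2: INC 3 -> ACC=25
Event 18 (EXEC): [IRQ0] PC=3: IRET -> resume IRQ0 at PC=2 (depth now 1)
Event 19 (EXEC): [IRQ0] PC=2: INC 3 -> ACC=28
Event 20 (EXEC): [IRQ0] PC=3: IRET -> resume MAIN at PC=0 (depth now 0)
Event 21 (INT 0): INT 0 arrives: push (MAIN, PC=0), enter IRQ0 at PC=0 (depth now 1)
Event 22 (EXEC): [IRQ0] PC=0: INC 3 -> ACC=31
Event 23 (INT 0): INT 0 arrives: push (IRQ0, PC=1), enter IRQ0 at PC=0 (depth now 2)
Event 24 (EXEC): [IRQ0] PC=0: INC 3 -> ACC=34
Event 25 (EXEC): [IRQ0] PC=1: INC 1 -> ACC=35
Event 26 (EXEC): [IRQ0] PC=2: INC 3 -> ACC=38
Event 27 (EXEC): [IRQ0] PC=3: IRET -> resume IRQ0 at PC=1 (depth now 1)
Event 28 (EXEC): [IRQ0] PC=1: INC 1 -> ACC=39
Event 29 (EXEC): [IRQ0] PC=2: INC 3 -> ACC=42
Event 30 (EXEC): [IRQ0] PC=3: IRET -> resume MAIN at PC=0 (depth now 0)
Event 31 (EXEC): [MAIN] PC=0: NOP
Event 32 (EXEC): [MAIN] PC=1: DEC 3 -> ACC=39
Event 33 (EXEC): [MAIN] PC=2: INC 2 -> ACC=41
Event 34 (EXEC): [MAIN] PC=3: NOP
Event 35 (EXEC): [MAIN] PC=4: NOP
Event 36 (EXEC): [MAIN] PC=5: HALT

Answer: 41 MAIN 0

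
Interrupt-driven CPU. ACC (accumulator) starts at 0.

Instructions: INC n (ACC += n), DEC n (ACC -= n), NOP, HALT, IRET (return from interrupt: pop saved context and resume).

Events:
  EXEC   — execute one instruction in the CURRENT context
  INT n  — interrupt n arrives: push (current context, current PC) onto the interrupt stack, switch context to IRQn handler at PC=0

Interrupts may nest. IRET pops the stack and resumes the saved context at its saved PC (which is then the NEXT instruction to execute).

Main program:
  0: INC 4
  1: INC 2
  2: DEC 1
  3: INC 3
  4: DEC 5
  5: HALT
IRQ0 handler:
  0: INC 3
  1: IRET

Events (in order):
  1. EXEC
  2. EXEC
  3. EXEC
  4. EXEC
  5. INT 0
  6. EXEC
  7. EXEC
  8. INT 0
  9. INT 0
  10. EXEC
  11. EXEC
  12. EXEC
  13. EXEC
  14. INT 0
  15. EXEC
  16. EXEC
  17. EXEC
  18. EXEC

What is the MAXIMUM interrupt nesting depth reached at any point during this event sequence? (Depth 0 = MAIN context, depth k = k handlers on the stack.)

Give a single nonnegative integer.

Event 1 (EXEC): [MAIN] PC=0: INC 4 -> ACC=4 [depth=0]
Event 2 (EXEC): [MAIN] PC=1: INC 2 -> ACC=6 [depth=0]
Event 3 (EXEC): [MAIN] PC=2: DEC 1 -> ACC=5 [depth=0]
Event 4 (EXEC): [MAIN] PC=3: INC 3 -> ACC=8 [depth=0]
Event 5 (INT 0): INT 0 arrives: push (MAIN, PC=4), enter IRQ0 at PC=0 (depth now 1) [depth=1]
Event 6 (EXEC): [IRQ0] PC=0: INC 3 -> ACC=11 [depth=1]
Event 7 (EXEC): [IRQ0] PC=1: IRET -> resume MAIN at PC=4 (depth now 0) [depth=0]
Event 8 (INT 0): INT 0 arrives: push (MAIN, PC=4), enter IRQ0 at PC=0 (depth now 1) [depth=1]
Event 9 (INT 0): INT 0 arrives: push (IRQ0, PC=0), enter IRQ0 at PC=0 (depth now 2) [depth=2]
Event 10 (EXEC): [IRQ0] PC=0: INC 3 -> ACC=14 [depth=2]
Event 11 (EXEC): [IRQ0] PC=1: IRET -> resume IRQ0 at PC=0 (depth now 1) [depth=1]
Event 12 (EXEC): [IRQ0] PC=0: INC 3 -> ACC=17 [depth=1]
Event 13 (EXEC): [IRQ0] PC=1: IRET -> resume MAIN at PC=4 (depth now 0) [depth=0]
Event 14 (INT 0): INT 0 arrives: push (MAIN, PC=4), enter IRQ0 at PC=0 (depth now 1) [depth=1]
Event 15 (EXEC): [IRQ0] PC=0: INC 3 -> ACC=20 [depth=1]
Event 16 (EXEC): [IRQ0] PC=1: IRET -> resume MAIN at PC=4 (depth now 0) [depth=0]
Event 17 (EXEC): [MAIN] PC=4: DEC 5 -> ACC=15 [depth=0]
Event 18 (EXEC): [MAIN] PC=5: HALT [depth=0]
Max depth observed: 2

Answer: 2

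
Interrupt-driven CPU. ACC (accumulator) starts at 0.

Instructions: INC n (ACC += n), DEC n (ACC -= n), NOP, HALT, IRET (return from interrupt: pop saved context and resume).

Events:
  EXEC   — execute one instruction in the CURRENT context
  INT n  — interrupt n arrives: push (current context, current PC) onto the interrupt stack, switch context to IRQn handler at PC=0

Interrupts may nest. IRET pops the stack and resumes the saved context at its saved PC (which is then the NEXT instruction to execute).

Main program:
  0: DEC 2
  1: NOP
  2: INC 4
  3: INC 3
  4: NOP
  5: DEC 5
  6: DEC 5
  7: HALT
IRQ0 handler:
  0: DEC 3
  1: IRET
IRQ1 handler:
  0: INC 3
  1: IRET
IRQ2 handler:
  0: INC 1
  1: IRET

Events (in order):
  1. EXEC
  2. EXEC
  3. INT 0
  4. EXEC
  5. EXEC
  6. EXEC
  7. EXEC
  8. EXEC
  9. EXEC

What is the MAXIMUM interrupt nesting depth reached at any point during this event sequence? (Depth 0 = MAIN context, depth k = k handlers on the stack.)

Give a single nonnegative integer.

Event 1 (EXEC): [MAIN] PC=0: DEC 2 -> ACC=-2 [depth=0]
Event 2 (EXEC): [MAIN] PC=1: NOP [depth=0]
Event 3 (INT 0): INT 0 arrives: push (MAIN, PC=2), enter IRQ0 at PC=0 (depth now 1) [depth=1]
Event 4 (EXEC): [IRQ0] PC=0: DEC 3 -> ACC=-5 [depth=1]
Event 5 (EXEC): [IRQ0] PC=1: IRET -> resume MAIN at PC=2 (depth now 0) [depth=0]
Event 6 (EXEC): [MAIN] PC=2: INC 4 -> ACC=-1 [depth=0]
Event 7 (EXEC): [MAIN] PC=3: INC 3 -> ACC=2 [depth=0]
Event 8 (EXEC): [MAIN] PC=4: NOP [depth=0]
Event 9 (EXEC): [MAIN] PC=5: DEC 5 -> ACC=-3 [depth=0]
Max depth observed: 1

Answer: 1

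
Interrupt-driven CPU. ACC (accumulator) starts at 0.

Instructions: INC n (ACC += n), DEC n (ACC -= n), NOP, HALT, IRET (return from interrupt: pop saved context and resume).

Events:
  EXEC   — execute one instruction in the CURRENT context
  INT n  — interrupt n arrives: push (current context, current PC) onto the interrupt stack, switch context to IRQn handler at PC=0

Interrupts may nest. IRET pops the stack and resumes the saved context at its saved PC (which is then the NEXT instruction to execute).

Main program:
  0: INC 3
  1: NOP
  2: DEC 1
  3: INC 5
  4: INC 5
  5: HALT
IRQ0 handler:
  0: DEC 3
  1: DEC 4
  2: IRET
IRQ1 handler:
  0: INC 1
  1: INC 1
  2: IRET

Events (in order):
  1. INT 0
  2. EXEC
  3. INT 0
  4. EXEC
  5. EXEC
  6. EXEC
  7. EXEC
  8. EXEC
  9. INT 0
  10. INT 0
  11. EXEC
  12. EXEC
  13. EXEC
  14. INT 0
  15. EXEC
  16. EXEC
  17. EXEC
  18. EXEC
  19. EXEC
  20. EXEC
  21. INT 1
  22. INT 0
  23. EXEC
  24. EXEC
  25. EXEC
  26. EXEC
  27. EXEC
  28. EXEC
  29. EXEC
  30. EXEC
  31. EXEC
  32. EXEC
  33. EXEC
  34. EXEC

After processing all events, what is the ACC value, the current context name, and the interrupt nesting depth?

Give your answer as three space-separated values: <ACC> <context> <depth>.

Event 1 (INT 0): INT 0 arrives: push (MAIN, PC=0), enter IRQ0 at PC=0 (depth now 1)
Event 2 (EXEC): [IRQ0] PC=0: DEC 3 -> ACC=-3
Event 3 (INT 0): INT 0 arrives: push (IRQ0, PC=1), enter IRQ0 at PC=0 (depth now 2)
Event 4 (EXEC): [IRQ0] PC=0: DEC 3 -> ACC=-6
Event 5 (EXEC): [IRQ0] PC=1: DEC 4 -> ACC=-10
Event 6 (EXEC): [IRQ0] PC=2: IRET -> resume IRQ0 at PC=1 (depth now 1)
Event 7 (EXEC): [IRQ0] PC=1: DEC 4 -> ACC=-14
Event 8 (EXEC): [IRQ0] PC=2: IRET -> resume MAIN at PC=0 (depth now 0)
Event 9 (INT 0): INT 0 arrives: push (MAIN, PC=0), enter IRQ0 at PC=0 (depth now 1)
Event 10 (INT 0): INT 0 arrives: push (IRQ0, PC=0), enter IRQ0 at PC=0 (depth now 2)
Event 11 (EXEC): [IRQ0] PC=0: DEC 3 -> ACC=-17
Event 12 (EXEC): [IRQ0] PC=1: DEC 4 -> ACC=-21
Event 13 (EXEC): [IRQ0] PC=2: IRET -> resume IRQ0 at PC=0 (depth now 1)
Event 14 (INT 0): INT 0 arrives: push (IRQ0, PC=0), enter IRQ0 at PC=0 (depth now 2)
Event 15 (EXEC): [IRQ0] PC=0: DEC 3 -> ACC=-24
Event 16 (EXEC): [IRQ0] PC=1: DEC 4 -> ACC=-28
Event 17 (EXEC): [IRQ0] PC=2: IRET -> resume IRQ0 at PC=0 (depth now 1)
Event 18 (EXEC): [IRQ0] PC=0: DEC 3 -> ACC=-31
Event 19 (EXEC): [IRQ0] PC=1: DEC 4 -> ACC=-35
Event 20 (EXEC): [IRQ0] PC=2: IRET -> resume MAIN at PC=0 (depth now 0)
Event 21 (INT 1): INT 1 arrives: push (MAIN, PC=0), enter IRQ1 at PC=0 (depth now 1)
Event 22 (INT 0): INT 0 arrives: push (IRQ1, PC=0), enter IRQ0 at PC=0 (depth now 2)
Event 23 (EXEC): [IRQ0] PC=0: DEC 3 -> ACC=-38
Event 24 (EXEC): [IRQ0] PC=1: DEC 4 -> ACC=-42
Event 25 (EXEC): [IRQ0] PC=2: IRET -> resume IRQ1 at PC=0 (depth now 1)
Event 26 (EXEC): [IRQ1] PC=0: INC 1 -> ACC=-41
Event 27 (EXEC): [IRQ1] PC=1: INC 1 -> ACC=-40
Event 28 (EXEC): [IRQ1] PC=2: IRET -> resume MAIN at PC=0 (depth now 0)
Event 29 (EXEC): [MAIN] PC=0: INC 3 -> ACC=-37
Event 30 (EXEC): [MAIN] PC=1: NOP
Event 31 (EXEC): [MAIN] PC=2: DEC 1 -> ACC=-38
Event 32 (EXEC): [MAIN] PC=3: INC 5 -> ACC=-33
Event 33 (EXEC): [MAIN] PC=4: INC 5 -> ACC=-28
Event 34 (EXEC): [MAIN] PC=5: HALT

Answer: -28 MAIN 0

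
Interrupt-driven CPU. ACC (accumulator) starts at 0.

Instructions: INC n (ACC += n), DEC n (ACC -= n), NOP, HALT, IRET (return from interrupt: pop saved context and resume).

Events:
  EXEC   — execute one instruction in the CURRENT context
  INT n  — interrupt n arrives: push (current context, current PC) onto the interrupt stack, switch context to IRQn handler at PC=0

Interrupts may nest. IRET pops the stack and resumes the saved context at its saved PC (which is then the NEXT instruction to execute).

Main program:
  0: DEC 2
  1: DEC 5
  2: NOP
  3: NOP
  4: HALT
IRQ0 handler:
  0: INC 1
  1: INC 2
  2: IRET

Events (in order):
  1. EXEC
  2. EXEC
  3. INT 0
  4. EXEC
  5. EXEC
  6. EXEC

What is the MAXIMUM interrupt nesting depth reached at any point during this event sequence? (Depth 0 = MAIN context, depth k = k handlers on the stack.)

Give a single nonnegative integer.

Answer: 1

Derivation:
Event 1 (EXEC): [MAIN] PC=0: DEC 2 -> ACC=-2 [depth=0]
Event 2 (EXEC): [MAIN] PC=1: DEC 5 -> ACC=-7 [depth=0]
Event 3 (INT 0): INT 0 arrives: push (MAIN, PC=2), enter IRQ0 at PC=0 (depth now 1) [depth=1]
Event 4 (EXEC): [IRQ0] PC=0: INC 1 -> ACC=-6 [depth=1]
Event 5 (EXEC): [IRQ0] PC=1: INC 2 -> ACC=-4 [depth=1]
Event 6 (EXEC): [IRQ0] PC=2: IRET -> resume MAIN at PC=2 (depth now 0) [depth=0]
Max depth observed: 1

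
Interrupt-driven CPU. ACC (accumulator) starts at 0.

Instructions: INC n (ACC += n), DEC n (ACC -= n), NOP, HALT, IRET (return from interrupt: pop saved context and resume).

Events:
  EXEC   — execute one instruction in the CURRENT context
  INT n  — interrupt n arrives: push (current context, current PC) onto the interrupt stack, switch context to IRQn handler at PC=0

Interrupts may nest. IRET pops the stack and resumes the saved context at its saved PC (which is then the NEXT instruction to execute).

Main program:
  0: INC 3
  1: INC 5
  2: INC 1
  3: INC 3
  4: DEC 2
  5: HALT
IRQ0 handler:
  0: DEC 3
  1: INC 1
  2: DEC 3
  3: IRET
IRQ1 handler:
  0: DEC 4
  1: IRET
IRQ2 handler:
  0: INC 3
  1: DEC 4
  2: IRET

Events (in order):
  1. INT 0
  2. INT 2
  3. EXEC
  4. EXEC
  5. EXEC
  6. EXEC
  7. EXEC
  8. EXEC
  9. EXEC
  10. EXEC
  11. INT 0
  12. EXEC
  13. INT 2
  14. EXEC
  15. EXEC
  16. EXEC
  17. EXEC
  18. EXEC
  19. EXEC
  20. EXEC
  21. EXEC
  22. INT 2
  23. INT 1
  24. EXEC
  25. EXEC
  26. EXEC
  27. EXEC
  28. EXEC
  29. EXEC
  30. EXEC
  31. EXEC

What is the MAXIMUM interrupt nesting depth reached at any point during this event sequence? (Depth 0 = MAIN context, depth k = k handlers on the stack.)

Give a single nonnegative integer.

Answer: 2

Derivation:
Event 1 (INT 0): INT 0 arrives: push (MAIN, PC=0), enter IRQ0 at PC=0 (depth now 1) [depth=1]
Event 2 (INT 2): INT 2 arrives: push (IRQ0, PC=0), enter IRQ2 at PC=0 (depth now 2) [depth=2]
Event 3 (EXEC): [IRQ2] PC=0: INC 3 -> ACC=3 [depth=2]
Event 4 (EXEC): [IRQ2] PC=1: DEC 4 -> ACC=-1 [depth=2]
Event 5 (EXEC): [IRQ2] PC=2: IRET -> resume IRQ0 at PC=0 (depth now 1) [depth=1]
Event 6 (EXEC): [IRQ0] PC=0: DEC 3 -> ACC=-4 [depth=1]
Event 7 (EXEC): [IRQ0] PC=1: INC 1 -> ACC=-3 [depth=1]
Event 8 (EXEC): [IRQ0] PC=2: DEC 3 -> ACC=-6 [depth=1]
Event 9 (EXEC): [IRQ0] PC=3: IRET -> resume MAIN at PC=0 (depth now 0) [depth=0]
Event 10 (EXEC): [MAIN] PC=0: INC 3 -> ACC=-3 [depth=0]
Event 11 (INT 0): INT 0 arrives: push (MAIN, PC=1), enter IRQ0 at PC=0 (depth now 1) [depth=1]
Event 12 (EXEC): [IRQ0] PC=0: DEC 3 -> ACC=-6 [depth=1]
Event 13 (INT 2): INT 2 arrives: push (IRQ0, PC=1), enter IRQ2 at PC=0 (depth now 2) [depth=2]
Event 14 (EXEC): [IRQ2] PC=0: INC 3 -> ACC=-3 [depth=2]
Event 15 (EXEC): [IRQ2] PC=1: DEC 4 -> ACC=-7 [depth=2]
Event 16 (EXEC): [IRQ2] PC=2: IRET -> resume IRQ0 at PC=1 (depth now 1) [depth=1]
Event 17 (EXEC): [IRQ0] PC=1: INC 1 -> ACC=-6 [depth=1]
Event 18 (EXEC): [IRQ0] PC=2: DEC 3 -> ACC=-9 [depth=1]
Event 19 (EXEC): [IRQ0] PC=3: IRET -> resume MAIN at PC=1 (depth now 0) [depth=0]
Event 20 (EXEC): [MAIN] PC=1: INC 5 -> ACC=-4 [depth=0]
Event 21 (EXEC): [MAIN] PC=2: INC 1 -> ACC=-3 [depth=0]
Event 22 (INT 2): INT 2 arrives: push (MAIN, PC=3), enter IRQ2 at PC=0 (depth now 1) [depth=1]
Event 23 (INT 1): INT 1 arrives: push (IRQ2, PC=0), enter IRQ1 at PC=0 (depth now 2) [depth=2]
Event 24 (EXEC): [IRQ1] PC=0: DEC 4 -> ACC=-7 [depth=2]
Event 25 (EXEC): [IRQ1] PC=1: IRET -> resume IRQ2 at PC=0 (depth now 1) [depth=1]
Event 26 (EXEC): [IRQ2] PC=0: INC 3 -> ACC=-4 [depth=1]
Event 27 (EXEC): [IRQ2] PC=1: DEC 4 -> ACC=-8 [depth=1]
Event 28 (EXEC): [IRQ2] PC=2: IRET -> resume MAIN at PC=3 (depth now 0) [depth=0]
Event 29 (EXEC): [MAIN] PC=3: INC 3 -> ACC=-5 [depth=0]
Event 30 (EXEC): [MAIN] PC=4: DEC 2 -> ACC=-7 [depth=0]
Event 31 (EXEC): [MAIN] PC=5: HALT [depth=0]
Max depth observed: 2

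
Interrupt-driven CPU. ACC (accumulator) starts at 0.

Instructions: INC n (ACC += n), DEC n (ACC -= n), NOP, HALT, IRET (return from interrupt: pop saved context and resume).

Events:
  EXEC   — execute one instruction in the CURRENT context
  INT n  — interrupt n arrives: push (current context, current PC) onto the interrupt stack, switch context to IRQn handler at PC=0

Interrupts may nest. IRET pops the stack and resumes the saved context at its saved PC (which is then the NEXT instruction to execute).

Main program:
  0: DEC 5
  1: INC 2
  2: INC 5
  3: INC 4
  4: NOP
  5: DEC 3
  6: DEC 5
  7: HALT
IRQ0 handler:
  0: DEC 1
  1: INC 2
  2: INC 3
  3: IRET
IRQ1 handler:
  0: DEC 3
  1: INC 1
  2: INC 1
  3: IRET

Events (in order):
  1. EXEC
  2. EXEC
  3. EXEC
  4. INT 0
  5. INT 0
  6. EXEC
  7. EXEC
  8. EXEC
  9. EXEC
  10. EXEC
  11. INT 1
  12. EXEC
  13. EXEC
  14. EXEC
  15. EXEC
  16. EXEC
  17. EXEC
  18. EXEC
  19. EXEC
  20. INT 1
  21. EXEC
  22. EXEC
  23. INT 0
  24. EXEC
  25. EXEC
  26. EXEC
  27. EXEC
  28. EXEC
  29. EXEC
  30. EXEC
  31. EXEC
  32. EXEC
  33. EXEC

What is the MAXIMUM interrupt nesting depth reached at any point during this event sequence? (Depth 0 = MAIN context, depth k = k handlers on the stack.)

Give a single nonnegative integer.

Event 1 (EXEC): [MAIN] PC=0: DEC 5 -> ACC=-5 [depth=0]
Event 2 (EXEC): [MAIN] PC=1: INC 2 -> ACC=-3 [depth=0]
Event 3 (EXEC): [MAIN] PC=2: INC 5 -> ACC=2 [depth=0]
Event 4 (INT 0): INT 0 arrives: push (MAIN, PC=3), enter IRQ0 at PC=0 (depth now 1) [depth=1]
Event 5 (INT 0): INT 0 arrives: push (IRQ0, PC=0), enter IRQ0 at PC=0 (depth now 2) [depth=2]
Event 6 (EXEC): [IRQ0] PC=0: DEC 1 -> ACC=1 [depth=2]
Event 7 (EXEC): [IRQ0] PC=1: INC 2 -> ACC=3 [depth=2]
Event 8 (EXEC): [IRQ0] PC=2: INC 3 -> ACC=6 [depth=2]
Event 9 (EXEC): [IRQ0] PC=3: IRET -> resume IRQ0 at PC=0 (depth now 1) [depth=1]
Event 10 (EXEC): [IRQ0] PC=0: DEC 1 -> ACC=5 [depth=1]
Event 11 (INT 1): INT 1 arrives: push (IRQ0, PC=1), enter IRQ1 at PC=0 (depth now 2) [depth=2]
Event 12 (EXEC): [IRQ1] PC=0: DEC 3 -> ACC=2 [depth=2]
Event 13 (EXEC): [IRQ1] PC=1: INC 1 -> ACC=3 [depth=2]
Event 14 (EXEC): [IRQ1] PC=2: INC 1 -> ACC=4 [depth=2]
Event 15 (EXEC): [IRQ1] PC=3: IRET -> resume IRQ0 at PC=1 (depth now 1) [depth=1]
Event 16 (EXEC): [IRQ0] PC=1: INC 2 -> ACC=6 [depth=1]
Event 17 (EXEC): [IRQ0] PC=2: INC 3 -> ACC=9 [depth=1]
Event 18 (EXEC): [IRQ0] PC=3: IRET -> resume MAIN at PC=3 (depth now 0) [depth=0]
Event 19 (EXEC): [MAIN] PC=3: INC 4 -> ACC=13 [depth=0]
Event 20 (INT 1): INT 1 arrives: push (MAIN, PC=4), enter IRQ1 at PC=0 (depth now 1) [depth=1]
Event 21 (EXEC): [IRQ1] PC=0: DEC 3 -> ACC=10 [depth=1]
Event 22 (EXEC): [IRQ1] PC=1: INC 1 -> ACC=11 [depth=1]
Event 23 (INT 0): INT 0 arrives: push (IRQ1, PC=2), enter IRQ0 at PC=0 (depth now 2) [depth=2]
Event 24 (EXEC): [IRQ0] PC=0: DEC 1 -> ACC=10 [depth=2]
Event 25 (EXEC): [IRQ0] PC=1: INC 2 -> ACC=12 [depth=2]
Event 26 (EXEC): [IRQ0] PC=2: INC 3 -> ACC=15 [depth=2]
Event 27 (EXEC): [IRQ0] PC=3: IRET -> resume IRQ1 at PC=2 (depth now 1) [depth=1]
Event 28 (EXEC): [IRQ1] PC=2: INC 1 -> ACC=16 [depth=1]
Event 29 (EXEC): [IRQ1] PC=3: IRET -> resume MAIN at PC=4 (depth now 0) [depth=0]
Event 30 (EXEC): [MAIN] PC=4: NOP [depth=0]
Event 31 (EXEC): [MAIN] PC=5: DEC 3 -> ACC=13 [depth=0]
Event 32 (EXEC): [MAIN] PC=6: DEC 5 -> ACC=8 [depth=0]
Event 33 (EXEC): [MAIN] PC=7: HALT [depth=0]
Max depth observed: 2

Answer: 2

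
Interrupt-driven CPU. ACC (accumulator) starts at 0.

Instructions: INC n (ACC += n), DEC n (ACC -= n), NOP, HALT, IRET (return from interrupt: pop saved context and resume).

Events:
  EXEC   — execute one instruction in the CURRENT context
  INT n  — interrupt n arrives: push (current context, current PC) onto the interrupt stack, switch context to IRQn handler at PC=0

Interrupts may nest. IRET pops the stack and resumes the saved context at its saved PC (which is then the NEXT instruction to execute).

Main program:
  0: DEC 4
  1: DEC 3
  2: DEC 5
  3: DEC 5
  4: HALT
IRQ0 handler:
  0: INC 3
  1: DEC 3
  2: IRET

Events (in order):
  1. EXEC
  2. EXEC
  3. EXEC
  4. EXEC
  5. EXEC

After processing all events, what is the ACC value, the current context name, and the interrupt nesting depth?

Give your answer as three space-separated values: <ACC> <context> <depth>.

Event 1 (EXEC): [MAIN] PC=0: DEC 4 -> ACC=-4
Event 2 (EXEC): [MAIN] PC=1: DEC 3 -> ACC=-7
Event 3 (EXEC): [MAIN] PC=2: DEC 5 -> ACC=-12
Event 4 (EXEC): [MAIN] PC=3: DEC 5 -> ACC=-17
Event 5 (EXEC): [MAIN] PC=4: HALT

Answer: -17 MAIN 0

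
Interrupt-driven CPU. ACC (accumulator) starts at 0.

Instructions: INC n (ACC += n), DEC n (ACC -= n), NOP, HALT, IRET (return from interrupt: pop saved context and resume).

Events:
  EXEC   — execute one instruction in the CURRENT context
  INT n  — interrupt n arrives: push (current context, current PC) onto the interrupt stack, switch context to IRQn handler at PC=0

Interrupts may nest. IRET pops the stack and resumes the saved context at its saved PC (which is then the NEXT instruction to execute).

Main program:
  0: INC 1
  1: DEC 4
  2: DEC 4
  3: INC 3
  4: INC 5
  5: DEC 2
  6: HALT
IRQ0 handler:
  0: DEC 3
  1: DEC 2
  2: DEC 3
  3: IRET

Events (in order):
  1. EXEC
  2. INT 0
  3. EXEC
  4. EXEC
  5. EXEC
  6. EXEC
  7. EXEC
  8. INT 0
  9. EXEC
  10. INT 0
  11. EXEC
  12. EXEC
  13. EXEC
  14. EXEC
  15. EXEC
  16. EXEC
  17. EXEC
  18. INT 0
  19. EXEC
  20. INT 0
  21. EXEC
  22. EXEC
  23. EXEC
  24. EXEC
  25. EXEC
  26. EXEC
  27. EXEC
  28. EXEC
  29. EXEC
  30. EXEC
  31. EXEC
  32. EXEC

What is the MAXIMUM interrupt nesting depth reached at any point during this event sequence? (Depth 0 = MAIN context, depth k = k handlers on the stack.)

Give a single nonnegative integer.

Event 1 (EXEC): [MAIN] PC=0: INC 1 -> ACC=1 [depth=0]
Event 2 (INT 0): INT 0 arrives: push (MAIN, PC=1), enter IRQ0 at PC=0 (depth now 1) [depth=1]
Event 3 (EXEC): [IRQ0] PC=0: DEC 3 -> ACC=-2 [depth=1]
Event 4 (EXEC): [IRQ0] PC=1: DEC 2 -> ACC=-4 [depth=1]
Event 5 (EXEC): [IRQ0] PC=2: DEC 3 -> ACC=-7 [depth=1]
Event 6 (EXEC): [IRQ0] PC=3: IRET -> resume MAIN at PC=1 (depth now 0) [depth=0]
Event 7 (EXEC): [MAIN] PC=1: DEC 4 -> ACC=-11 [depth=0]
Event 8 (INT 0): INT 0 arrives: push (MAIN, PC=2), enter IRQ0 at PC=0 (depth now 1) [depth=1]
Event 9 (EXEC): [IRQ0] PC=0: DEC 3 -> ACC=-14 [depth=1]
Event 10 (INT 0): INT 0 arrives: push (IRQ0, PC=1), enter IRQ0 at PC=0 (depth now 2) [depth=2]
Event 11 (EXEC): [IRQ0] PC=0: DEC 3 -> ACC=-17 [depth=2]
Event 12 (EXEC): [IRQ0] PC=1: DEC 2 -> ACC=-19 [depth=2]
Event 13 (EXEC): [IRQ0] PC=2: DEC 3 -> ACC=-22 [depth=2]
Event 14 (EXEC): [IRQ0] PC=3: IRET -> resume IRQ0 at PC=1 (depth now 1) [depth=1]
Event 15 (EXEC): [IRQ0] PC=1: DEC 2 -> ACC=-24 [depth=1]
Event 16 (EXEC): [IRQ0] PC=2: DEC 3 -> ACC=-27 [depth=1]
Event 17 (EXEC): [IRQ0] PC=3: IRET -> resume MAIN at PC=2 (depth now 0) [depth=0]
Event 18 (INT 0): INT 0 arrives: push (MAIN, PC=2), enter IRQ0 at PC=0 (depth now 1) [depth=1]
Event 19 (EXEC): [IRQ0] PC=0: DEC 3 -> ACC=-30 [depth=1]
Event 20 (INT 0): INT 0 arrives: push (IRQ0, PC=1), enter IRQ0 at PC=0 (depth now 2) [depth=2]
Event 21 (EXEC): [IRQ0] PC=0: DEC 3 -> ACC=-33 [depth=2]
Event 22 (EXEC): [IRQ0] PC=1: DEC 2 -> ACC=-35 [depth=2]
Event 23 (EXEC): [IRQ0] PC=2: DEC 3 -> ACC=-38 [depth=2]
Event 24 (EXEC): [IRQ0] PC=3: IRET -> resume IRQ0 at PC=1 (depth now 1) [depth=1]
Event 25 (EXEC): [IRQ0] PC=1: DEC 2 -> ACC=-40 [depth=1]
Event 26 (EXEC): [IRQ0] PC=2: DEC 3 -> ACC=-43 [depth=1]
Event 27 (EXEC): [IRQ0] PC=3: IRET -> resume MAIN at PC=2 (depth now 0) [depth=0]
Event 28 (EXEC): [MAIN] PC=2: DEC 4 -> ACC=-47 [depth=0]
Event 29 (EXEC): [MAIN] PC=3: INC 3 -> ACC=-44 [depth=0]
Event 30 (EXEC): [MAIN] PC=4: INC 5 -> ACC=-39 [depth=0]
Event 31 (EXEC): [MAIN] PC=5: DEC 2 -> ACC=-41 [depth=0]
Event 32 (EXEC): [MAIN] PC=6: HALT [depth=0]
Max depth observed: 2

Answer: 2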